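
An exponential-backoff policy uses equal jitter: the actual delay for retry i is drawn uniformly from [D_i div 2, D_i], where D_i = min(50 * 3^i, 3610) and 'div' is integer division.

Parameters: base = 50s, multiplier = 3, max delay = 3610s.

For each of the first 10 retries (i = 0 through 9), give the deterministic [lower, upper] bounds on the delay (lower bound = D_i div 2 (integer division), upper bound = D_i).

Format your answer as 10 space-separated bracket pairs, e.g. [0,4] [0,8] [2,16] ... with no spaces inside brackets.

Answer: [25,50] [75,150] [225,450] [675,1350] [1805,3610] [1805,3610] [1805,3610] [1805,3610] [1805,3610] [1805,3610]

Derivation:
Computing bounds per retry:
  i=0: D_i=min(50*3^0,3610)=50, bounds=[25,50]
  i=1: D_i=min(50*3^1,3610)=150, bounds=[75,150]
  i=2: D_i=min(50*3^2,3610)=450, bounds=[225,450]
  i=3: D_i=min(50*3^3,3610)=1350, bounds=[675,1350]
  i=4: D_i=min(50*3^4,3610)=3610, bounds=[1805,3610]
  i=5: D_i=min(50*3^5,3610)=3610, bounds=[1805,3610]
  i=6: D_i=min(50*3^6,3610)=3610, bounds=[1805,3610]
  i=7: D_i=min(50*3^7,3610)=3610, bounds=[1805,3610]
  i=8: D_i=min(50*3^8,3610)=3610, bounds=[1805,3610]
  i=9: D_i=min(50*3^9,3610)=3610, bounds=[1805,3610]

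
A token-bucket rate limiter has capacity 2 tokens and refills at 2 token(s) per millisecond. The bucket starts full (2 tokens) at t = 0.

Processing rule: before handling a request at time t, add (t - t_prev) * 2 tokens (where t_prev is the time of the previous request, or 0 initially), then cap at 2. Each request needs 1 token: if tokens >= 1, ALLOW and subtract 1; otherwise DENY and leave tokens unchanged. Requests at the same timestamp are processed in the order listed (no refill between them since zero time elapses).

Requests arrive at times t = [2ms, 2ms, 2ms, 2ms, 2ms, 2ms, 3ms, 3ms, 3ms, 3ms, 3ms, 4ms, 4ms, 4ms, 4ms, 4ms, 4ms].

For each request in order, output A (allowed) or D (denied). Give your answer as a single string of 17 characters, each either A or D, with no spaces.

Simulating step by step:
  req#1 t=2ms: ALLOW
  req#2 t=2ms: ALLOW
  req#3 t=2ms: DENY
  req#4 t=2ms: DENY
  req#5 t=2ms: DENY
  req#6 t=2ms: DENY
  req#7 t=3ms: ALLOW
  req#8 t=3ms: ALLOW
  req#9 t=3ms: DENY
  req#10 t=3ms: DENY
  req#11 t=3ms: DENY
  req#12 t=4ms: ALLOW
  req#13 t=4ms: ALLOW
  req#14 t=4ms: DENY
  req#15 t=4ms: DENY
  req#16 t=4ms: DENY
  req#17 t=4ms: DENY

Answer: AADDDDAADDDAADDDD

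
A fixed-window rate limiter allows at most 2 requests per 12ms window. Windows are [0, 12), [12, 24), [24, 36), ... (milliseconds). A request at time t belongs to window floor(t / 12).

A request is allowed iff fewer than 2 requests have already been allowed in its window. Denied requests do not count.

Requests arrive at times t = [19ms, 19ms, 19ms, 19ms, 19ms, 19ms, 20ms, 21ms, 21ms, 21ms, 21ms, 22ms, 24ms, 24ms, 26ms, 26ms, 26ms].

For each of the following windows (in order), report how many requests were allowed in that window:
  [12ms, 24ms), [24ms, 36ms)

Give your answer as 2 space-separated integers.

Processing requests:
  req#1 t=19ms (window 1): ALLOW
  req#2 t=19ms (window 1): ALLOW
  req#3 t=19ms (window 1): DENY
  req#4 t=19ms (window 1): DENY
  req#5 t=19ms (window 1): DENY
  req#6 t=19ms (window 1): DENY
  req#7 t=20ms (window 1): DENY
  req#8 t=21ms (window 1): DENY
  req#9 t=21ms (window 1): DENY
  req#10 t=21ms (window 1): DENY
  req#11 t=21ms (window 1): DENY
  req#12 t=22ms (window 1): DENY
  req#13 t=24ms (window 2): ALLOW
  req#14 t=24ms (window 2): ALLOW
  req#15 t=26ms (window 2): DENY
  req#16 t=26ms (window 2): DENY
  req#17 t=26ms (window 2): DENY

Allowed counts by window: 2 2

Answer: 2 2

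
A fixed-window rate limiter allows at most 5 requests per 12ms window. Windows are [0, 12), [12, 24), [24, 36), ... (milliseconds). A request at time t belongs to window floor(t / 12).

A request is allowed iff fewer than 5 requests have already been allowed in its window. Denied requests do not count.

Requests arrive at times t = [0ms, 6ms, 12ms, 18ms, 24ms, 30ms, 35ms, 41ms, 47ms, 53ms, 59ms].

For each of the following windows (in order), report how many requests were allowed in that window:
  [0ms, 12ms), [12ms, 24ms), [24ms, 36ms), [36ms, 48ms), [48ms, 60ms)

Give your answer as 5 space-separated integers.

Answer: 2 2 3 2 2

Derivation:
Processing requests:
  req#1 t=0ms (window 0): ALLOW
  req#2 t=6ms (window 0): ALLOW
  req#3 t=12ms (window 1): ALLOW
  req#4 t=18ms (window 1): ALLOW
  req#5 t=24ms (window 2): ALLOW
  req#6 t=30ms (window 2): ALLOW
  req#7 t=35ms (window 2): ALLOW
  req#8 t=41ms (window 3): ALLOW
  req#9 t=47ms (window 3): ALLOW
  req#10 t=53ms (window 4): ALLOW
  req#11 t=59ms (window 4): ALLOW

Allowed counts by window: 2 2 3 2 2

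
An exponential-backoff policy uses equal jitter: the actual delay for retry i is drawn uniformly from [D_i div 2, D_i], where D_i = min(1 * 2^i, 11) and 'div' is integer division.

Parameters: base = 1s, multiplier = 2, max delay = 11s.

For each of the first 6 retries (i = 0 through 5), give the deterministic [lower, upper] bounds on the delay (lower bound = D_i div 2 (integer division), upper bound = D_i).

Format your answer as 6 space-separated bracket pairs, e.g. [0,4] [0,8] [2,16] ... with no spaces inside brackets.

Answer: [0,1] [1,2] [2,4] [4,8] [5,11] [5,11]

Derivation:
Computing bounds per retry:
  i=0: D_i=min(1*2^0,11)=1, bounds=[0,1]
  i=1: D_i=min(1*2^1,11)=2, bounds=[1,2]
  i=2: D_i=min(1*2^2,11)=4, bounds=[2,4]
  i=3: D_i=min(1*2^3,11)=8, bounds=[4,8]
  i=4: D_i=min(1*2^4,11)=11, bounds=[5,11]
  i=5: D_i=min(1*2^5,11)=11, bounds=[5,11]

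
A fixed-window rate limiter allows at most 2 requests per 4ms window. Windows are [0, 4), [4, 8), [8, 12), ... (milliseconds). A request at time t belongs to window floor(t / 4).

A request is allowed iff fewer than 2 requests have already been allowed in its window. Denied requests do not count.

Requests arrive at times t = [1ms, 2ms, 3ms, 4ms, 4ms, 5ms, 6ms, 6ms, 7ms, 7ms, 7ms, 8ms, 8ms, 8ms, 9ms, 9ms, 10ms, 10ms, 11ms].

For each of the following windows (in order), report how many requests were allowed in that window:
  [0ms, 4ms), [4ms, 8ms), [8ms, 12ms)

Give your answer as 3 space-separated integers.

Answer: 2 2 2

Derivation:
Processing requests:
  req#1 t=1ms (window 0): ALLOW
  req#2 t=2ms (window 0): ALLOW
  req#3 t=3ms (window 0): DENY
  req#4 t=4ms (window 1): ALLOW
  req#5 t=4ms (window 1): ALLOW
  req#6 t=5ms (window 1): DENY
  req#7 t=6ms (window 1): DENY
  req#8 t=6ms (window 1): DENY
  req#9 t=7ms (window 1): DENY
  req#10 t=7ms (window 1): DENY
  req#11 t=7ms (window 1): DENY
  req#12 t=8ms (window 2): ALLOW
  req#13 t=8ms (window 2): ALLOW
  req#14 t=8ms (window 2): DENY
  req#15 t=9ms (window 2): DENY
  req#16 t=9ms (window 2): DENY
  req#17 t=10ms (window 2): DENY
  req#18 t=10ms (window 2): DENY
  req#19 t=11ms (window 2): DENY

Allowed counts by window: 2 2 2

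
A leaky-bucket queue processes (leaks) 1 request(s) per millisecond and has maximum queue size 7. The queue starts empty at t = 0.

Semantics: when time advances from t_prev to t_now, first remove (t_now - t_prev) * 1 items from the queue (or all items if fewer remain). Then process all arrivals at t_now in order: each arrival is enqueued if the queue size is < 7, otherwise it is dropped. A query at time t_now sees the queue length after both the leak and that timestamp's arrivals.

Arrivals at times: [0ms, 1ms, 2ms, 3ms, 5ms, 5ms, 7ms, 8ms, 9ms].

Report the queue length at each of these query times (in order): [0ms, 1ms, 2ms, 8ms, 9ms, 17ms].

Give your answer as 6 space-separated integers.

Answer: 1 1 1 1 1 0

Derivation:
Queue lengths at query times:
  query t=0ms: backlog = 1
  query t=1ms: backlog = 1
  query t=2ms: backlog = 1
  query t=8ms: backlog = 1
  query t=9ms: backlog = 1
  query t=17ms: backlog = 0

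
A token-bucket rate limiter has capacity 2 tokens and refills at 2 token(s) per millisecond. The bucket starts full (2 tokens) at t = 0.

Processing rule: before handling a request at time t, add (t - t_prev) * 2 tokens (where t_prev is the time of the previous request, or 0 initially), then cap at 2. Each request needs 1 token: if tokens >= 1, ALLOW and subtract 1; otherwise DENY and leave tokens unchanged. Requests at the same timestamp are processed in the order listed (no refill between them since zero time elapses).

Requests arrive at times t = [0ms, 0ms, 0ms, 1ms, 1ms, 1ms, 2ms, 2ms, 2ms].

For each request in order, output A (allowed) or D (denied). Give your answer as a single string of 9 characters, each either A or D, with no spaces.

Answer: AADAADAAD

Derivation:
Simulating step by step:
  req#1 t=0ms: ALLOW
  req#2 t=0ms: ALLOW
  req#3 t=0ms: DENY
  req#4 t=1ms: ALLOW
  req#5 t=1ms: ALLOW
  req#6 t=1ms: DENY
  req#7 t=2ms: ALLOW
  req#8 t=2ms: ALLOW
  req#9 t=2ms: DENY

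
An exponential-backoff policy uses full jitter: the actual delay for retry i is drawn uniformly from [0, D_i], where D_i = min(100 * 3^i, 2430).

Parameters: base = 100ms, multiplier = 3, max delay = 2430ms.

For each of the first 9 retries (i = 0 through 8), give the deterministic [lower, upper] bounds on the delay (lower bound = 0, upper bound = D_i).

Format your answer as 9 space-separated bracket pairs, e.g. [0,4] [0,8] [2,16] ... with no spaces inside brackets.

Answer: [0,100] [0,300] [0,900] [0,2430] [0,2430] [0,2430] [0,2430] [0,2430] [0,2430]

Derivation:
Computing bounds per retry:
  i=0: D_i=min(100*3^0,2430)=100, bounds=[0,100]
  i=1: D_i=min(100*3^1,2430)=300, bounds=[0,300]
  i=2: D_i=min(100*3^2,2430)=900, bounds=[0,900]
  i=3: D_i=min(100*3^3,2430)=2430, bounds=[0,2430]
  i=4: D_i=min(100*3^4,2430)=2430, bounds=[0,2430]
  i=5: D_i=min(100*3^5,2430)=2430, bounds=[0,2430]
  i=6: D_i=min(100*3^6,2430)=2430, bounds=[0,2430]
  i=7: D_i=min(100*3^7,2430)=2430, bounds=[0,2430]
  i=8: D_i=min(100*3^8,2430)=2430, bounds=[0,2430]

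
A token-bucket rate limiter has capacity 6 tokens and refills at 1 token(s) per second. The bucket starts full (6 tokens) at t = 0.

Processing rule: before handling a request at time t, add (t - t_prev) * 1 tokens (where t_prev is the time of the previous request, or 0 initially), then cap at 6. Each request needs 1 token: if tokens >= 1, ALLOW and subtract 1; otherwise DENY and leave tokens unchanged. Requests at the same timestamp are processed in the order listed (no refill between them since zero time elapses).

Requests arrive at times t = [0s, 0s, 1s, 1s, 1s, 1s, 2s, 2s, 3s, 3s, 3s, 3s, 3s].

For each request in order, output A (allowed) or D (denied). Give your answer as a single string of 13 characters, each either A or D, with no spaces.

Simulating step by step:
  req#1 t=0s: ALLOW
  req#2 t=0s: ALLOW
  req#3 t=1s: ALLOW
  req#4 t=1s: ALLOW
  req#5 t=1s: ALLOW
  req#6 t=1s: ALLOW
  req#7 t=2s: ALLOW
  req#8 t=2s: ALLOW
  req#9 t=3s: ALLOW
  req#10 t=3s: DENY
  req#11 t=3s: DENY
  req#12 t=3s: DENY
  req#13 t=3s: DENY

Answer: AAAAAAAAADDDD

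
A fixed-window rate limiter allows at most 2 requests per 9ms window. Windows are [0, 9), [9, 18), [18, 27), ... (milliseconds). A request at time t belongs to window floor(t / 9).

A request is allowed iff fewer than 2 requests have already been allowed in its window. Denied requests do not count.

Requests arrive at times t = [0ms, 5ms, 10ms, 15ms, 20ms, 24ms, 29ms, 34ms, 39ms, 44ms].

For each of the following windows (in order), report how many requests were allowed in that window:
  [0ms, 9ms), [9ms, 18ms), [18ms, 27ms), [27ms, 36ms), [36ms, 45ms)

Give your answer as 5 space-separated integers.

Processing requests:
  req#1 t=0ms (window 0): ALLOW
  req#2 t=5ms (window 0): ALLOW
  req#3 t=10ms (window 1): ALLOW
  req#4 t=15ms (window 1): ALLOW
  req#5 t=20ms (window 2): ALLOW
  req#6 t=24ms (window 2): ALLOW
  req#7 t=29ms (window 3): ALLOW
  req#8 t=34ms (window 3): ALLOW
  req#9 t=39ms (window 4): ALLOW
  req#10 t=44ms (window 4): ALLOW

Allowed counts by window: 2 2 2 2 2

Answer: 2 2 2 2 2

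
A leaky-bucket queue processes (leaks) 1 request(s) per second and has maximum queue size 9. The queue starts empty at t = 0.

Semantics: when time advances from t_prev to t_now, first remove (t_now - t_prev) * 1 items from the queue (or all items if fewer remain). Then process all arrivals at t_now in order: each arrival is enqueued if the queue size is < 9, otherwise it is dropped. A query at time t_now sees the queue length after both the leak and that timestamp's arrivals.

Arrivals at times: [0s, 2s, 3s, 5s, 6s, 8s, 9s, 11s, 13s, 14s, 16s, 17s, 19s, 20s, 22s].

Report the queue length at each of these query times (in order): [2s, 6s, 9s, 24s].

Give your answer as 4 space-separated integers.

Queue lengths at query times:
  query t=2s: backlog = 1
  query t=6s: backlog = 1
  query t=9s: backlog = 1
  query t=24s: backlog = 0

Answer: 1 1 1 0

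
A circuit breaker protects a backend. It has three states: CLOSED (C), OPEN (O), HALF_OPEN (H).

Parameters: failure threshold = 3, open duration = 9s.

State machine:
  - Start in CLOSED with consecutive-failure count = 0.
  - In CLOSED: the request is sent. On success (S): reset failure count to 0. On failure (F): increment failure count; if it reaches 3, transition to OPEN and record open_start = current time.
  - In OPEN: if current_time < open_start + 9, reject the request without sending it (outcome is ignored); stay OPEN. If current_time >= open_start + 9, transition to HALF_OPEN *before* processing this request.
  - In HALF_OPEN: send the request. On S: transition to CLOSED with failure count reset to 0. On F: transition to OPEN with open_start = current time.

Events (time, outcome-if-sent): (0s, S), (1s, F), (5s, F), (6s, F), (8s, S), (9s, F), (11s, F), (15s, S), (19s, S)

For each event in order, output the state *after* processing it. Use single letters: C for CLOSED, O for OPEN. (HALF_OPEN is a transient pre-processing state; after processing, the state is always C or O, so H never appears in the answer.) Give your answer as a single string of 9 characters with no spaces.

Answer: CCCOOOOCC

Derivation:
State after each event:
  event#1 t=0s outcome=S: state=CLOSED
  event#2 t=1s outcome=F: state=CLOSED
  event#3 t=5s outcome=F: state=CLOSED
  event#4 t=6s outcome=F: state=OPEN
  event#5 t=8s outcome=S: state=OPEN
  event#6 t=9s outcome=F: state=OPEN
  event#7 t=11s outcome=F: state=OPEN
  event#8 t=15s outcome=S: state=CLOSED
  event#9 t=19s outcome=S: state=CLOSED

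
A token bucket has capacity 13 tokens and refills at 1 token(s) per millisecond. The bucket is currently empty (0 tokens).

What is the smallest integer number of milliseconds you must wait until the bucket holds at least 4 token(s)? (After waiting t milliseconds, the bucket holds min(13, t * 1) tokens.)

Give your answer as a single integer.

Answer: 4

Derivation:
Need t * 1 >= 4, so t >= 4/1.
Smallest integer t = ceil(4/1) = 4.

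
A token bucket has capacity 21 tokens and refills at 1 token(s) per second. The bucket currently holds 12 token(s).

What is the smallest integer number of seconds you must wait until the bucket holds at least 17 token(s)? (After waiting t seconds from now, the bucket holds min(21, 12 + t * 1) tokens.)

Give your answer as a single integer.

Answer: 5

Derivation:
Need 12 + t * 1 >= 17, so t >= 5/1.
Smallest integer t = ceil(5/1) = 5.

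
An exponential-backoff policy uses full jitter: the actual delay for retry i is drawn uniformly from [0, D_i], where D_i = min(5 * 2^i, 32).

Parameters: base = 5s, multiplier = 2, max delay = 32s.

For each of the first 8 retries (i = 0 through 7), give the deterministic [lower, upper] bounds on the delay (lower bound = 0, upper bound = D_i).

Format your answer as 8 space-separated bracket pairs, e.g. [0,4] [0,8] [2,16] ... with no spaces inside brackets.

Computing bounds per retry:
  i=0: D_i=min(5*2^0,32)=5, bounds=[0,5]
  i=1: D_i=min(5*2^1,32)=10, bounds=[0,10]
  i=2: D_i=min(5*2^2,32)=20, bounds=[0,20]
  i=3: D_i=min(5*2^3,32)=32, bounds=[0,32]
  i=4: D_i=min(5*2^4,32)=32, bounds=[0,32]
  i=5: D_i=min(5*2^5,32)=32, bounds=[0,32]
  i=6: D_i=min(5*2^6,32)=32, bounds=[0,32]
  i=7: D_i=min(5*2^7,32)=32, bounds=[0,32]

Answer: [0,5] [0,10] [0,20] [0,32] [0,32] [0,32] [0,32] [0,32]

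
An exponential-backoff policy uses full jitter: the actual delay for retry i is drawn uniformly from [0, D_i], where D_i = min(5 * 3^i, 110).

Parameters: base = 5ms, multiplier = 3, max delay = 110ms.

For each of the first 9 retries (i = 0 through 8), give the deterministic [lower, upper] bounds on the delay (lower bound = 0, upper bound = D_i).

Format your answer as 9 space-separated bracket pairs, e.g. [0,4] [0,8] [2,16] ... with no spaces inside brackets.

Answer: [0,5] [0,15] [0,45] [0,110] [0,110] [0,110] [0,110] [0,110] [0,110]

Derivation:
Computing bounds per retry:
  i=0: D_i=min(5*3^0,110)=5, bounds=[0,5]
  i=1: D_i=min(5*3^1,110)=15, bounds=[0,15]
  i=2: D_i=min(5*3^2,110)=45, bounds=[0,45]
  i=3: D_i=min(5*3^3,110)=110, bounds=[0,110]
  i=4: D_i=min(5*3^4,110)=110, bounds=[0,110]
  i=5: D_i=min(5*3^5,110)=110, bounds=[0,110]
  i=6: D_i=min(5*3^6,110)=110, bounds=[0,110]
  i=7: D_i=min(5*3^7,110)=110, bounds=[0,110]
  i=8: D_i=min(5*3^8,110)=110, bounds=[0,110]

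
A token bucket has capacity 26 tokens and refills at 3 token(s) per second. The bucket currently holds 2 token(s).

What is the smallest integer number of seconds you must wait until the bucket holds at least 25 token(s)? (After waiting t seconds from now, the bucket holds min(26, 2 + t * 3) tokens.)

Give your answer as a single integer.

Answer: 8

Derivation:
Need 2 + t * 3 >= 25, so t >= 23/3.
Smallest integer t = ceil(23/3) = 8.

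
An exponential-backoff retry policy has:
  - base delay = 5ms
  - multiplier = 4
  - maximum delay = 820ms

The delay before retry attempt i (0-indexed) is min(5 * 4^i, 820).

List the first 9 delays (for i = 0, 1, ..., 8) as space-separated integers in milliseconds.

Computing each delay:
  i=0: min(5*4^0, 820) = 5
  i=1: min(5*4^1, 820) = 20
  i=2: min(5*4^2, 820) = 80
  i=3: min(5*4^3, 820) = 320
  i=4: min(5*4^4, 820) = 820
  i=5: min(5*4^5, 820) = 820
  i=6: min(5*4^6, 820) = 820
  i=7: min(5*4^7, 820) = 820
  i=8: min(5*4^8, 820) = 820

Answer: 5 20 80 320 820 820 820 820 820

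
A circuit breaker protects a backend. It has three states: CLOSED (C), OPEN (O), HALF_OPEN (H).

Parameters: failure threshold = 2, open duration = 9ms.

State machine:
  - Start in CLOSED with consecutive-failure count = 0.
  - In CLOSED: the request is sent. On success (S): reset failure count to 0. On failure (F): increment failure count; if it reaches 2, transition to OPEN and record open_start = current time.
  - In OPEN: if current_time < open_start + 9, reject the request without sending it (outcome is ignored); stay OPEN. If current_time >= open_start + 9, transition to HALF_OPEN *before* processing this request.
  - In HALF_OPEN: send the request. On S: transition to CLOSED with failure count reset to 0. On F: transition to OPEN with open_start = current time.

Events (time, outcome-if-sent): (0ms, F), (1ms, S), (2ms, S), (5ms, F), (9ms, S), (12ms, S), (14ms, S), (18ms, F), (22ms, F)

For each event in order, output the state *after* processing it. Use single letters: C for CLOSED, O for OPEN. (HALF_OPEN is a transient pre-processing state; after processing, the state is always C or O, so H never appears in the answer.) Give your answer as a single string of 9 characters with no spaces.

Answer: CCCCCCCCO

Derivation:
State after each event:
  event#1 t=0ms outcome=F: state=CLOSED
  event#2 t=1ms outcome=S: state=CLOSED
  event#3 t=2ms outcome=S: state=CLOSED
  event#4 t=5ms outcome=F: state=CLOSED
  event#5 t=9ms outcome=S: state=CLOSED
  event#6 t=12ms outcome=S: state=CLOSED
  event#7 t=14ms outcome=S: state=CLOSED
  event#8 t=18ms outcome=F: state=CLOSED
  event#9 t=22ms outcome=F: state=OPEN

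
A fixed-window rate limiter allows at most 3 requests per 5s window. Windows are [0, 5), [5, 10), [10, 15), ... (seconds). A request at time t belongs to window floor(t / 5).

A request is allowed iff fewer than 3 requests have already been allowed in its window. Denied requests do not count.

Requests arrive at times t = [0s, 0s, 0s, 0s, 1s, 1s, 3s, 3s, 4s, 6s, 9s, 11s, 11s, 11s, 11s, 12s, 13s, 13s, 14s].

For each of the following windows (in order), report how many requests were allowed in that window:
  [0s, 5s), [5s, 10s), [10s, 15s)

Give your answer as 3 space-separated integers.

Answer: 3 2 3

Derivation:
Processing requests:
  req#1 t=0s (window 0): ALLOW
  req#2 t=0s (window 0): ALLOW
  req#3 t=0s (window 0): ALLOW
  req#4 t=0s (window 0): DENY
  req#5 t=1s (window 0): DENY
  req#6 t=1s (window 0): DENY
  req#7 t=3s (window 0): DENY
  req#8 t=3s (window 0): DENY
  req#9 t=4s (window 0): DENY
  req#10 t=6s (window 1): ALLOW
  req#11 t=9s (window 1): ALLOW
  req#12 t=11s (window 2): ALLOW
  req#13 t=11s (window 2): ALLOW
  req#14 t=11s (window 2): ALLOW
  req#15 t=11s (window 2): DENY
  req#16 t=12s (window 2): DENY
  req#17 t=13s (window 2): DENY
  req#18 t=13s (window 2): DENY
  req#19 t=14s (window 2): DENY

Allowed counts by window: 3 2 3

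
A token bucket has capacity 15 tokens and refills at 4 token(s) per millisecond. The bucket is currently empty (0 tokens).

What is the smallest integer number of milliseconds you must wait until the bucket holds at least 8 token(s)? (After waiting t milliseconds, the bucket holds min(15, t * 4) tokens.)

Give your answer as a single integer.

Answer: 2

Derivation:
Need t * 4 >= 8, so t >= 8/4.
Smallest integer t = ceil(8/4) = 2.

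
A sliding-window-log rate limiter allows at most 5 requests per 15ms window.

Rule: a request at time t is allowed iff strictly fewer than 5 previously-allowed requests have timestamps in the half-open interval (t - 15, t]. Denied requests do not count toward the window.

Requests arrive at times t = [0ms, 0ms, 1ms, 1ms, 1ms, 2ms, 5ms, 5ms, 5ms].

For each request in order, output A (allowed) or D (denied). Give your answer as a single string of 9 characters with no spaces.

Tracking allowed requests in the window:
  req#1 t=0ms: ALLOW
  req#2 t=0ms: ALLOW
  req#3 t=1ms: ALLOW
  req#4 t=1ms: ALLOW
  req#5 t=1ms: ALLOW
  req#6 t=2ms: DENY
  req#7 t=5ms: DENY
  req#8 t=5ms: DENY
  req#9 t=5ms: DENY

Answer: AAAAADDDD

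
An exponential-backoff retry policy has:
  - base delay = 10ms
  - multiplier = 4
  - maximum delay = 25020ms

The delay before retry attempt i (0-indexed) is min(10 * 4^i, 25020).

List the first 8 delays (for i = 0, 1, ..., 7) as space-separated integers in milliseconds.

Answer: 10 40 160 640 2560 10240 25020 25020

Derivation:
Computing each delay:
  i=0: min(10*4^0, 25020) = 10
  i=1: min(10*4^1, 25020) = 40
  i=2: min(10*4^2, 25020) = 160
  i=3: min(10*4^3, 25020) = 640
  i=4: min(10*4^4, 25020) = 2560
  i=5: min(10*4^5, 25020) = 10240
  i=6: min(10*4^6, 25020) = 25020
  i=7: min(10*4^7, 25020) = 25020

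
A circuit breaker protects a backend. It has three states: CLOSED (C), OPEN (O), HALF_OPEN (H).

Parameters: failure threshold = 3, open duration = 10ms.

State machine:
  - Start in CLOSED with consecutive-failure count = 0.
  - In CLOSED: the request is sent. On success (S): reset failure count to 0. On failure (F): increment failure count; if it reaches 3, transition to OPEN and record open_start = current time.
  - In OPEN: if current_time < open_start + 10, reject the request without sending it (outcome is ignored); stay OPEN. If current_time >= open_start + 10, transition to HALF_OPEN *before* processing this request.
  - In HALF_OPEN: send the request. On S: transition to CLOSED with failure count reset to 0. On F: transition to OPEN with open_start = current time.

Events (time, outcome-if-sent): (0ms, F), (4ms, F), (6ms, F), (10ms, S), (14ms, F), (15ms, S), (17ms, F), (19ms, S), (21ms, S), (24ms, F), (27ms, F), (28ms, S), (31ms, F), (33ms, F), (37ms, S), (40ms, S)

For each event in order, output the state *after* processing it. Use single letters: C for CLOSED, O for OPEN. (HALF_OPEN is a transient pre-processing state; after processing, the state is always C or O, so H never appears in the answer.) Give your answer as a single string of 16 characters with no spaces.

State after each event:
  event#1 t=0ms outcome=F: state=CLOSED
  event#2 t=4ms outcome=F: state=CLOSED
  event#3 t=6ms outcome=F: state=OPEN
  event#4 t=10ms outcome=S: state=OPEN
  event#5 t=14ms outcome=F: state=OPEN
  event#6 t=15ms outcome=S: state=OPEN
  event#7 t=17ms outcome=F: state=OPEN
  event#8 t=19ms outcome=S: state=OPEN
  event#9 t=21ms outcome=S: state=OPEN
  event#10 t=24ms outcome=F: state=OPEN
  event#11 t=27ms outcome=F: state=OPEN
  event#12 t=28ms outcome=S: state=OPEN
  event#13 t=31ms outcome=F: state=OPEN
  event#14 t=33ms outcome=F: state=OPEN
  event#15 t=37ms outcome=S: state=CLOSED
  event#16 t=40ms outcome=S: state=CLOSED

Answer: CCOOOOOOOOOOOOCC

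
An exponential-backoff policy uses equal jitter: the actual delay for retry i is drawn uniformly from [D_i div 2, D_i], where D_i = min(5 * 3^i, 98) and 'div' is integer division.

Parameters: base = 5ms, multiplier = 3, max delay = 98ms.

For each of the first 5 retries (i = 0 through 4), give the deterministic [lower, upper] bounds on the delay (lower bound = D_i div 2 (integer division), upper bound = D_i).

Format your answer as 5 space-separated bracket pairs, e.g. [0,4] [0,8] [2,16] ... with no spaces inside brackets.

Computing bounds per retry:
  i=0: D_i=min(5*3^0,98)=5, bounds=[2,5]
  i=1: D_i=min(5*3^1,98)=15, bounds=[7,15]
  i=2: D_i=min(5*3^2,98)=45, bounds=[22,45]
  i=3: D_i=min(5*3^3,98)=98, bounds=[49,98]
  i=4: D_i=min(5*3^4,98)=98, bounds=[49,98]

Answer: [2,5] [7,15] [22,45] [49,98] [49,98]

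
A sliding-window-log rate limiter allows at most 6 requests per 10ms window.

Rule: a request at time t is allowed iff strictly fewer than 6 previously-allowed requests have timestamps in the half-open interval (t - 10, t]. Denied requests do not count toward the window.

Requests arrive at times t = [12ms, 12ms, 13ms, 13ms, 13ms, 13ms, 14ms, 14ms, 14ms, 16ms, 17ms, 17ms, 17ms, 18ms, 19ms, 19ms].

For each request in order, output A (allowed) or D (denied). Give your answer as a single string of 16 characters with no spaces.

Tracking allowed requests in the window:
  req#1 t=12ms: ALLOW
  req#2 t=12ms: ALLOW
  req#3 t=13ms: ALLOW
  req#4 t=13ms: ALLOW
  req#5 t=13ms: ALLOW
  req#6 t=13ms: ALLOW
  req#7 t=14ms: DENY
  req#8 t=14ms: DENY
  req#9 t=14ms: DENY
  req#10 t=16ms: DENY
  req#11 t=17ms: DENY
  req#12 t=17ms: DENY
  req#13 t=17ms: DENY
  req#14 t=18ms: DENY
  req#15 t=19ms: DENY
  req#16 t=19ms: DENY

Answer: AAAAAADDDDDDDDDD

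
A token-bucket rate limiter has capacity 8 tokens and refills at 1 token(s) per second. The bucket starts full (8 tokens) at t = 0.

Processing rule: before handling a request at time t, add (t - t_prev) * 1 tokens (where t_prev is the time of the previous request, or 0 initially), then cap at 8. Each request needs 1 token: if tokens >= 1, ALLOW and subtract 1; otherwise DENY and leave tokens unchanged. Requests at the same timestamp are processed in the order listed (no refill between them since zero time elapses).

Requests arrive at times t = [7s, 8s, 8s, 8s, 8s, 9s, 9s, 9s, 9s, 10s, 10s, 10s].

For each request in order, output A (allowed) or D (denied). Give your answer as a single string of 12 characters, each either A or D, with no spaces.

Answer: AAAAAAAAAAAD

Derivation:
Simulating step by step:
  req#1 t=7s: ALLOW
  req#2 t=8s: ALLOW
  req#3 t=8s: ALLOW
  req#4 t=8s: ALLOW
  req#5 t=8s: ALLOW
  req#6 t=9s: ALLOW
  req#7 t=9s: ALLOW
  req#8 t=9s: ALLOW
  req#9 t=9s: ALLOW
  req#10 t=10s: ALLOW
  req#11 t=10s: ALLOW
  req#12 t=10s: DENY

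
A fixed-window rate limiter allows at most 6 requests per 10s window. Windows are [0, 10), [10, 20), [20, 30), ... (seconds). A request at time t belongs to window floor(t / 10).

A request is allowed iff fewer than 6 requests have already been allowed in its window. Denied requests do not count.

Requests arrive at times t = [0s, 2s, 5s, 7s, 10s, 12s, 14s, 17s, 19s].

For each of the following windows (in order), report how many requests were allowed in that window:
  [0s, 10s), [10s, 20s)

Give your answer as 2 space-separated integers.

Processing requests:
  req#1 t=0s (window 0): ALLOW
  req#2 t=2s (window 0): ALLOW
  req#3 t=5s (window 0): ALLOW
  req#4 t=7s (window 0): ALLOW
  req#5 t=10s (window 1): ALLOW
  req#6 t=12s (window 1): ALLOW
  req#7 t=14s (window 1): ALLOW
  req#8 t=17s (window 1): ALLOW
  req#9 t=19s (window 1): ALLOW

Allowed counts by window: 4 5

Answer: 4 5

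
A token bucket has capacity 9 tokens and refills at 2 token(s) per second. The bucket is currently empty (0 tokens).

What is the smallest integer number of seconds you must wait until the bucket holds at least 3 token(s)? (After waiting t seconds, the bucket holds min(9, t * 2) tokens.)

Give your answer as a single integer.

Answer: 2

Derivation:
Need t * 2 >= 3, so t >= 3/2.
Smallest integer t = ceil(3/2) = 2.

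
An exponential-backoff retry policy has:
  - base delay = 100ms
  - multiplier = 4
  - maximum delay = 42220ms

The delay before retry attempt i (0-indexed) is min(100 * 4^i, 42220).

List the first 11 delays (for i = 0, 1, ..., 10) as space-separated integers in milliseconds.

Computing each delay:
  i=0: min(100*4^0, 42220) = 100
  i=1: min(100*4^1, 42220) = 400
  i=2: min(100*4^2, 42220) = 1600
  i=3: min(100*4^3, 42220) = 6400
  i=4: min(100*4^4, 42220) = 25600
  i=5: min(100*4^5, 42220) = 42220
  i=6: min(100*4^6, 42220) = 42220
  i=7: min(100*4^7, 42220) = 42220
  i=8: min(100*4^8, 42220) = 42220
  i=9: min(100*4^9, 42220) = 42220
  i=10: min(100*4^10, 42220) = 42220

Answer: 100 400 1600 6400 25600 42220 42220 42220 42220 42220 42220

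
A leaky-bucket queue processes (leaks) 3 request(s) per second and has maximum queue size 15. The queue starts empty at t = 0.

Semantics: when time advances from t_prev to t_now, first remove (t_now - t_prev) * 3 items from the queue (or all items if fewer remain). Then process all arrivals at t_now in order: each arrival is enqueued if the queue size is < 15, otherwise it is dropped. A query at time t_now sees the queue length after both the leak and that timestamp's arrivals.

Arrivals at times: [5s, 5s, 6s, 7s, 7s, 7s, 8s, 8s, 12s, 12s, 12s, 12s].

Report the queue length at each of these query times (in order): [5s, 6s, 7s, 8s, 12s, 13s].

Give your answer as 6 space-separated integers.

Answer: 2 1 3 2 4 1

Derivation:
Queue lengths at query times:
  query t=5s: backlog = 2
  query t=6s: backlog = 1
  query t=7s: backlog = 3
  query t=8s: backlog = 2
  query t=12s: backlog = 4
  query t=13s: backlog = 1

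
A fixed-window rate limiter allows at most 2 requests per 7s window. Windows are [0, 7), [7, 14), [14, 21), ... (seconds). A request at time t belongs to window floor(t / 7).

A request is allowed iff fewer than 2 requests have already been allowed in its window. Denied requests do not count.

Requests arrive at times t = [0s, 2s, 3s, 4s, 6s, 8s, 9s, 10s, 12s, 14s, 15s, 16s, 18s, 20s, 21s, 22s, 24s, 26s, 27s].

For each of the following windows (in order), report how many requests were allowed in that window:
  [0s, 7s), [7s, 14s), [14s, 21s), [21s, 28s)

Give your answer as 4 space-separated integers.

Answer: 2 2 2 2

Derivation:
Processing requests:
  req#1 t=0s (window 0): ALLOW
  req#2 t=2s (window 0): ALLOW
  req#3 t=3s (window 0): DENY
  req#4 t=4s (window 0): DENY
  req#5 t=6s (window 0): DENY
  req#6 t=8s (window 1): ALLOW
  req#7 t=9s (window 1): ALLOW
  req#8 t=10s (window 1): DENY
  req#9 t=12s (window 1): DENY
  req#10 t=14s (window 2): ALLOW
  req#11 t=15s (window 2): ALLOW
  req#12 t=16s (window 2): DENY
  req#13 t=18s (window 2): DENY
  req#14 t=20s (window 2): DENY
  req#15 t=21s (window 3): ALLOW
  req#16 t=22s (window 3): ALLOW
  req#17 t=24s (window 3): DENY
  req#18 t=26s (window 3): DENY
  req#19 t=27s (window 3): DENY

Allowed counts by window: 2 2 2 2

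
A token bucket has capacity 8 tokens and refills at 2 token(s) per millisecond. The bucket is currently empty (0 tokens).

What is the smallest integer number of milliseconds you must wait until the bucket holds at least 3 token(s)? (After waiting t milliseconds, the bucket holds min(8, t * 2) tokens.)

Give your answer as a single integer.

Answer: 2

Derivation:
Need t * 2 >= 3, so t >= 3/2.
Smallest integer t = ceil(3/2) = 2.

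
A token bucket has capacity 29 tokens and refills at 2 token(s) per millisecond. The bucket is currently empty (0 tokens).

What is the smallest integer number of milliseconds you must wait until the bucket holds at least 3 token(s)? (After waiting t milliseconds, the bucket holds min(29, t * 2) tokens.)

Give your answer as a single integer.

Answer: 2

Derivation:
Need t * 2 >= 3, so t >= 3/2.
Smallest integer t = ceil(3/2) = 2.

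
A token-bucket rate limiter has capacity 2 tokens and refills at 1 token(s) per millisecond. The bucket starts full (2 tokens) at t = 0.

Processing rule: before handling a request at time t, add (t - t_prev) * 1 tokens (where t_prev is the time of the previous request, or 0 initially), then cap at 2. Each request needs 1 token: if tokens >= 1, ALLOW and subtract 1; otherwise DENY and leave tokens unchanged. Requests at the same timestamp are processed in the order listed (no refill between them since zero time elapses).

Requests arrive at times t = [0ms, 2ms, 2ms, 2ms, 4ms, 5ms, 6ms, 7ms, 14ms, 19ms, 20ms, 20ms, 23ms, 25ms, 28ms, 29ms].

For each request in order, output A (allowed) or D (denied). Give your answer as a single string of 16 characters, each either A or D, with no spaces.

Simulating step by step:
  req#1 t=0ms: ALLOW
  req#2 t=2ms: ALLOW
  req#3 t=2ms: ALLOW
  req#4 t=2ms: DENY
  req#5 t=4ms: ALLOW
  req#6 t=5ms: ALLOW
  req#7 t=6ms: ALLOW
  req#8 t=7ms: ALLOW
  req#9 t=14ms: ALLOW
  req#10 t=19ms: ALLOW
  req#11 t=20ms: ALLOW
  req#12 t=20ms: ALLOW
  req#13 t=23ms: ALLOW
  req#14 t=25ms: ALLOW
  req#15 t=28ms: ALLOW
  req#16 t=29ms: ALLOW

Answer: AAADAAAAAAAAAAAA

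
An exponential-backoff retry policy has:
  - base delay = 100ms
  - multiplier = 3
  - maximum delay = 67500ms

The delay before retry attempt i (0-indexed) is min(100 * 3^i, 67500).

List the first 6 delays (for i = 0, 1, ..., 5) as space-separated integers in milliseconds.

Answer: 100 300 900 2700 8100 24300

Derivation:
Computing each delay:
  i=0: min(100*3^0, 67500) = 100
  i=1: min(100*3^1, 67500) = 300
  i=2: min(100*3^2, 67500) = 900
  i=3: min(100*3^3, 67500) = 2700
  i=4: min(100*3^4, 67500) = 8100
  i=5: min(100*3^5, 67500) = 24300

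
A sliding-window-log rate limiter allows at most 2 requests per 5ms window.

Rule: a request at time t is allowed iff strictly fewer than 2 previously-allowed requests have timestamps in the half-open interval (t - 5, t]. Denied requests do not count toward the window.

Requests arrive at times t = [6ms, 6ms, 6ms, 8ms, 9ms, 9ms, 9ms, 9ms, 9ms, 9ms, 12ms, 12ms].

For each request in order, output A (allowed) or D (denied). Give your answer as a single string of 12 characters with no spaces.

Answer: AADDDDDDDDAA

Derivation:
Tracking allowed requests in the window:
  req#1 t=6ms: ALLOW
  req#2 t=6ms: ALLOW
  req#3 t=6ms: DENY
  req#4 t=8ms: DENY
  req#5 t=9ms: DENY
  req#6 t=9ms: DENY
  req#7 t=9ms: DENY
  req#8 t=9ms: DENY
  req#9 t=9ms: DENY
  req#10 t=9ms: DENY
  req#11 t=12ms: ALLOW
  req#12 t=12ms: ALLOW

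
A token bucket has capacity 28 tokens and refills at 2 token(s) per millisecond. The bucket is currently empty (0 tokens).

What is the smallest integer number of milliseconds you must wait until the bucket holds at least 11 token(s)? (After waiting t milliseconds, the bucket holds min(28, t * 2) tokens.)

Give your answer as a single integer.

Need t * 2 >= 11, so t >= 11/2.
Smallest integer t = ceil(11/2) = 6.

Answer: 6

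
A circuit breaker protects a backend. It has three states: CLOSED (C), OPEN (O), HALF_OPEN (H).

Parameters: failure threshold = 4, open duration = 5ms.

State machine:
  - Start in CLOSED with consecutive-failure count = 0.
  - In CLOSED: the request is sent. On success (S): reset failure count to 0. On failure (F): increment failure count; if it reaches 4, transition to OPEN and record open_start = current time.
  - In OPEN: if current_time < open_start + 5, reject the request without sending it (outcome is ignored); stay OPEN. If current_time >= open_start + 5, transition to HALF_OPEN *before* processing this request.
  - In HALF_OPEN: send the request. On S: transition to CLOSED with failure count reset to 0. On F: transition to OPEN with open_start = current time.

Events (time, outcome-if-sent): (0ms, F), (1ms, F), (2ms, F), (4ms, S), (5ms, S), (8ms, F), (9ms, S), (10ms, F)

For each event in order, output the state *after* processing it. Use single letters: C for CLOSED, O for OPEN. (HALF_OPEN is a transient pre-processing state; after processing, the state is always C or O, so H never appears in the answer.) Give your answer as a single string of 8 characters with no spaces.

Answer: CCCCCCCC

Derivation:
State after each event:
  event#1 t=0ms outcome=F: state=CLOSED
  event#2 t=1ms outcome=F: state=CLOSED
  event#3 t=2ms outcome=F: state=CLOSED
  event#4 t=4ms outcome=S: state=CLOSED
  event#5 t=5ms outcome=S: state=CLOSED
  event#6 t=8ms outcome=F: state=CLOSED
  event#7 t=9ms outcome=S: state=CLOSED
  event#8 t=10ms outcome=F: state=CLOSED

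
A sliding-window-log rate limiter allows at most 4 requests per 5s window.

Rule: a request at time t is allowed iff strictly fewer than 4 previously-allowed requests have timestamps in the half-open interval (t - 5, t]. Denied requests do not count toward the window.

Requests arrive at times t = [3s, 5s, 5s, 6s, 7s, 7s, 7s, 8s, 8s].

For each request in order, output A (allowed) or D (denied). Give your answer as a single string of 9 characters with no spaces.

Tracking allowed requests in the window:
  req#1 t=3s: ALLOW
  req#2 t=5s: ALLOW
  req#3 t=5s: ALLOW
  req#4 t=6s: ALLOW
  req#5 t=7s: DENY
  req#6 t=7s: DENY
  req#7 t=7s: DENY
  req#8 t=8s: ALLOW
  req#9 t=8s: DENY

Answer: AAAADDDAD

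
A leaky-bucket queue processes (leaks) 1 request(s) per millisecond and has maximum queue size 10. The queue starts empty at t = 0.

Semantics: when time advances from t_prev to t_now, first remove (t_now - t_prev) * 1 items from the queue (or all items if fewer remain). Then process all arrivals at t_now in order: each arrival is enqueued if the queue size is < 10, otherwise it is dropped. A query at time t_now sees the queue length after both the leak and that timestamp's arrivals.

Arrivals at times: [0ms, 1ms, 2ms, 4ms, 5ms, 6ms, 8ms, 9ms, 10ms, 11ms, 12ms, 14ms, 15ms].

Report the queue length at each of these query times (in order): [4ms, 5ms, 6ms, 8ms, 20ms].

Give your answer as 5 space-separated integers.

Answer: 1 1 1 1 0

Derivation:
Queue lengths at query times:
  query t=4ms: backlog = 1
  query t=5ms: backlog = 1
  query t=6ms: backlog = 1
  query t=8ms: backlog = 1
  query t=20ms: backlog = 0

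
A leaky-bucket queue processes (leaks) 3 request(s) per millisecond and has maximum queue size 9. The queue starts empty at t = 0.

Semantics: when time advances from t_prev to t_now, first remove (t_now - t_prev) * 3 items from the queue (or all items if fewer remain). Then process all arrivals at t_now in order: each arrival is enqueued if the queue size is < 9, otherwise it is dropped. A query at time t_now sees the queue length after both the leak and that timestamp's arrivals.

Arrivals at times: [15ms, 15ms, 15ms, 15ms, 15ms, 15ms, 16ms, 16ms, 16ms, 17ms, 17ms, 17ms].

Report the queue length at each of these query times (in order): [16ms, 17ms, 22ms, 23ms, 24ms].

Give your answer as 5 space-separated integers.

Queue lengths at query times:
  query t=16ms: backlog = 6
  query t=17ms: backlog = 6
  query t=22ms: backlog = 0
  query t=23ms: backlog = 0
  query t=24ms: backlog = 0

Answer: 6 6 0 0 0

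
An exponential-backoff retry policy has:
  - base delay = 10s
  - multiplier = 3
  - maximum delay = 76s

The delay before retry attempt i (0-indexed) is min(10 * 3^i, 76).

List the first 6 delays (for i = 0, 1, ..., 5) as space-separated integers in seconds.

Computing each delay:
  i=0: min(10*3^0, 76) = 10
  i=1: min(10*3^1, 76) = 30
  i=2: min(10*3^2, 76) = 76
  i=3: min(10*3^3, 76) = 76
  i=4: min(10*3^4, 76) = 76
  i=5: min(10*3^5, 76) = 76

Answer: 10 30 76 76 76 76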